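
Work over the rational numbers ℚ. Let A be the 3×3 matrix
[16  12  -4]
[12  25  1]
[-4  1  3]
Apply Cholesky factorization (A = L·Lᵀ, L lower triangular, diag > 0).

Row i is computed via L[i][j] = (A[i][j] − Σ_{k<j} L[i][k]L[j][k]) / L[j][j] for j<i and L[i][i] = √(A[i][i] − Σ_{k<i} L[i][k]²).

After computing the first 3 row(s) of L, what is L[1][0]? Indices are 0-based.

L[1][0] = 3

Step 1: L[0][0] = √(16) = 4.
  L[1][0] = (12) / L[0][0] = 3.
Step 2: L[1][1] = √(16) = 4.
  L[2][0] = (-4) / L[0][0] = -1.
  L[2][1] = (4) / L[1][1] = 1.
Step 3: L[2][2] = √(1) = 1.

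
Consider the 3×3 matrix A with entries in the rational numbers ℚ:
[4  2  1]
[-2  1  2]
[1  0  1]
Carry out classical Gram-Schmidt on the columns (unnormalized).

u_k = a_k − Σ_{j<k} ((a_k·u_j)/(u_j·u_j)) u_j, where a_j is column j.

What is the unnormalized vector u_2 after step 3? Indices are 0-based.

u_2 = (-11/69, 22/69, 88/69)

Step 1: u_0 = a_0 = (4, -2, 1).
Step 2: u_1 = a_1 − (2/7)·u_0 = (6/7, 11/7, -2/7).
Step 3: u_2 = a_2 − (1/21)·u_0 − (26/23)·u_1 = (-11/69, 22/69, 88/69).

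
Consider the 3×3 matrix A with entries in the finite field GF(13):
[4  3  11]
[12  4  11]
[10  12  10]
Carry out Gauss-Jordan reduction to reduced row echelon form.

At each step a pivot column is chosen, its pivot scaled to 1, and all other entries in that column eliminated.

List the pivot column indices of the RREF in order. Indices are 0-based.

pivot(0,0)=4: scale R0 → (1, 4, 6)
  clear (1,0): R1 −= (12)R0 → (0, 8, 4)
  clear (2,0): R2 −= (10)R0 → (0, 11, 2)
pivot(1,1)=8: scale R1 → (0, 1, 7)
  clear (0,1): R0 −= (4)R1 → (1, 0, 4)
  clear (2,1): R2 −= (11)R1 → (0, 0, 3)
pivot(2,2)=3: scale R2 → (0, 0, 1)
  clear (0,2): R0 −= (4)R2 → (1, 0, 0)
  clear (1,2): R1 −= (7)R2 → (0, 1, 0)

pivot columns: 0, 1, 2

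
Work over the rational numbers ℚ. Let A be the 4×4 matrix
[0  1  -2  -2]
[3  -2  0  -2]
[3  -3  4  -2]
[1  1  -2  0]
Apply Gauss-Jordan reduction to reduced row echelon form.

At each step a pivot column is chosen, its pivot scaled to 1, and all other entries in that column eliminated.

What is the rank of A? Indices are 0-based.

step 1: exchange rows 0,1
step 1: normalize row 0 (÷3) = (1, -2/3, 0, -2/3)
  row 2: subtract 3×row0 = (0, -1, 4, 0)
  row 3: subtract 1×row0 = (0, 5/3, -2, 2/3)
step 2: normalize row 1 (÷1) = (0, 1, -2, -2)
  row 0: subtract -2/3×row1 = (1, 0, -4/3, -2)
  row 2: subtract -1×row1 = (0, 0, 2, -2)
  row 3: subtract 5/3×row1 = (0, 0, 4/3, 4)
step 3: normalize row 2 (÷2) = (0, 0, 1, -1)
  row 0: subtract -4/3×row2 = (1, 0, 0, -10/3)
  row 1: subtract -2×row2 = (0, 1, 0, -4)
  row 3: subtract 4/3×row2 = (0, 0, 0, 16/3)
step 4: normalize row 3 (÷16/3) = (0, 0, 0, 1)
  row 0: subtract -10/3×row3 = (1, 0, 0, 0)
  row 1: subtract -4×row3 = (0, 1, 0, 0)
  row 2: subtract -1×row3 = (0, 0, 1, 0)

rank = 4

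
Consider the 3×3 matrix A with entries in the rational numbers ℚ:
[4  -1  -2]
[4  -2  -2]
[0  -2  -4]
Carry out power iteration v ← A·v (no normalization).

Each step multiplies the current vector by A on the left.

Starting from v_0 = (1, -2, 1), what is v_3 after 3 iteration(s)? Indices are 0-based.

v_0 = (1, -2, 1).
v_1 = A·v_0 = (4, 6, 0).
v_2 = A·v_1 = (10, 4, -12).
v_3 = A·v_2 = (60, 56, 40).

v_3 = (60, 56, 40)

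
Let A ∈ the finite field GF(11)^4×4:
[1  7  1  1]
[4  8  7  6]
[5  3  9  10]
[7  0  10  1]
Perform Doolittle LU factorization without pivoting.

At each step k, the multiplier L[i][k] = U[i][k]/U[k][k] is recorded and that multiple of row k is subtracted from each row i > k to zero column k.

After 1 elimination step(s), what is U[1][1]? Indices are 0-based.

Step 1: pivot at (0,0) is 1.
  row1 ← row1 − (4)·row0  ⇒  L[1][0]=4, U row1=(0, 2, 3, 2)
  row2 ← row2 − (5)·row0  ⇒  L[2][0]=5, U row2=(0, 1, 4, 5)
  row3 ← row3 − (7)·row0  ⇒  L[3][0]=7, U row3=(0, 6, 3, 5)

U[1][1] = 2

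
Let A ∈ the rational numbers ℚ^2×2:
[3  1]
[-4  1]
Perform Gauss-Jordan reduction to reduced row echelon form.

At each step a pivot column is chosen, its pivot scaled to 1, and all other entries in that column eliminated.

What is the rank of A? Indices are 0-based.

rank = 2

pivot(0,0)=3: scale R0 → (1, 1/3)
  clear (1,0): R1 −= (-4)R0 → (0, 7/3)
pivot(1,1)=7/3: scale R1 → (0, 1)
  clear (0,1): R0 −= (1/3)R1 → (1, 0)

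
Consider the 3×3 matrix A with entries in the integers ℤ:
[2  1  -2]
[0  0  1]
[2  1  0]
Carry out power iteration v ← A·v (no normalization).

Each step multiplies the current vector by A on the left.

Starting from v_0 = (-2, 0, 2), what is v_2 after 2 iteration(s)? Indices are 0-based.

v_2 = (-6, -4, -14)

v_0 = (-2, 0, 2).
v_1 = A·v_0 = (-8, 2, -4).
v_2 = A·v_1 = (-6, -4, -14).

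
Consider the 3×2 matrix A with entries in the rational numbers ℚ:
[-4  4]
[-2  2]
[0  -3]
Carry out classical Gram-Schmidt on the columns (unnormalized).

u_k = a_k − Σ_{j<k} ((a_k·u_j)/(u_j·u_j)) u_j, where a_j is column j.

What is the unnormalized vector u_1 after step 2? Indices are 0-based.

u_1 = (0, 0, -3)

Step 1: u_0 = a_0 = (-4, -2, 0).
Step 2: u_1 = a_1 − (-1)·u_0 = (0, 0, -3).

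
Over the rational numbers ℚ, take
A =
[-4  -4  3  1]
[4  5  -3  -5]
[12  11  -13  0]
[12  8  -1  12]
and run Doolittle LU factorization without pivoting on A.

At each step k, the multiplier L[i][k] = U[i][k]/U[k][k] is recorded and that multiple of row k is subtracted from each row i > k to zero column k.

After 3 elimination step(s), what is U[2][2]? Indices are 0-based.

U[2][2] = -4

Step 1: pivot at (0,0) is -4.
  row1 ← row1 − (-1)·row0  ⇒  L[1][0]=-1, U row1=(0, 1, 0, -4)
  row2 ← row2 − (-3)·row0  ⇒  L[2][0]=-3, U row2=(0, -1, -4, 3)
  row3 ← row3 − (-3)·row0  ⇒  L[3][0]=-3, U row3=(0, -4, 8, 15)
Step 2: pivot at (1,1) is 1.
  row2 ← row2 − (-1)·row1  ⇒  L[2][1]=-1, U row2=(0, 0, -4, -1)
  row3 ← row3 − (-4)·row1  ⇒  L[3][1]=-4, U row3=(0, 0, 8, -1)
Step 3: pivot at (2,2) is -4.
  row3 ← row3 − (-2)·row2  ⇒  L[3][2]=-2, U row3=(0, 0, 0, -3)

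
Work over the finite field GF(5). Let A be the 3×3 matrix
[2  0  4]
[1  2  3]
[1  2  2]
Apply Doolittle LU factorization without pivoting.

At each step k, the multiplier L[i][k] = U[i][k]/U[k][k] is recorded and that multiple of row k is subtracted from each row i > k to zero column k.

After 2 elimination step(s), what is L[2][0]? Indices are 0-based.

Step 1: pivot at (0,0) is 2.
  row1 ← row1 − (3)·row0  ⇒  L[1][0]=3, U row1=(0, 2, 1)
  row2 ← row2 − (3)·row0  ⇒  L[2][0]=3, U row2=(0, 2, 0)
Step 2: pivot at (1,1) is 2.
  row2 ← row2 − (1)·row1  ⇒  L[2][1]=1, U row2=(0, 0, 4)

L[2][0] = 3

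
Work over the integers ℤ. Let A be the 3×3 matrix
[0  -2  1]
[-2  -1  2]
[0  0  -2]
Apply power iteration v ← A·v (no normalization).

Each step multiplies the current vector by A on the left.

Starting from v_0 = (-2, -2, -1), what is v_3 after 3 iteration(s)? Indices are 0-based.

v_0 = (-2, -2, -1).
v_1 = A·v_0 = (3, 4, 2).
v_2 = A·v_1 = (-6, -6, -4).
v_3 = A·v_2 = (8, 10, 8).

v_3 = (8, 10, 8)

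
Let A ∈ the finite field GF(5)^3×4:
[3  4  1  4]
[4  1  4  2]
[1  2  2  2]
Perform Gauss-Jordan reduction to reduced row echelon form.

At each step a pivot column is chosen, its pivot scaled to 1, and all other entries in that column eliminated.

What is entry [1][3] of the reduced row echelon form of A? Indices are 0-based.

M[1][3] = 1

step 1: normalize row 0 (÷3) = (1, 3, 2, 3)
  row 1: subtract 4×row0 = (0, 4, 1, 0)
  row 2: subtract 1×row0 = (0, 4, 0, 4)
step 2: normalize row 1 (÷4) = (0, 1, 4, 0)
  row 0: subtract 3×row1 = (1, 0, 0, 3)
  row 2: subtract 4×row1 = (0, 0, 4, 4)
step 3: normalize row 2 (÷4) = (0, 0, 1, 1)
  row 1: subtract 4×row2 = (0, 1, 0, 1)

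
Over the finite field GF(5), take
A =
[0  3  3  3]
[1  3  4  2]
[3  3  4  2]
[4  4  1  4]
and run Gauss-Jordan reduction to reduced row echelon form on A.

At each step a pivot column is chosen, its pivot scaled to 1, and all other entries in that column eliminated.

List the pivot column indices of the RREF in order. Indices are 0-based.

pivot columns: 0, 1, 2, 3

pivot(0,0): swap R0↔R1
pivot(0,0)=1: scale R0 → (1, 3, 4, 2)
  clear (2,0): R2 −= (3)R0 → (0, 4, 2, 1)
  clear (3,0): R3 −= (4)R0 → (0, 2, 0, 1)
pivot(1,1)=3: scale R1 → (0, 1, 1, 1)
  clear (0,1): R0 −= (3)R1 → (1, 0, 1, 4)
  clear (2,1): R2 −= (4)R1 → (0, 0, 3, 2)
  clear (3,1): R3 −= (2)R1 → (0, 0, 3, 4)
pivot(2,2)=3: scale R2 → (0, 0, 1, 4)
  clear (0,2): R0 −= (1)R2 → (1, 0, 0, 0)
  clear (1,2): R1 −= (1)R2 → (0, 1, 0, 2)
  clear (3,2): R3 −= (3)R2 → (0, 0, 0, 2)
pivot(3,3)=2: scale R3 → (0, 0, 0, 1)
  clear (1,3): R1 −= (2)R3 → (0, 1, 0, 0)
  clear (2,3): R2 −= (4)R3 → (0, 0, 1, 0)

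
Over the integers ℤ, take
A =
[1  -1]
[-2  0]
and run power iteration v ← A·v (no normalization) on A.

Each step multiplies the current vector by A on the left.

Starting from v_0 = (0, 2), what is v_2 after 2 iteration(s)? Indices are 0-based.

v_2 = (-2, 4)

v_0 = (0, 2).
v_1 = A·v_0 = (-2, 0).
v_2 = A·v_1 = (-2, 4).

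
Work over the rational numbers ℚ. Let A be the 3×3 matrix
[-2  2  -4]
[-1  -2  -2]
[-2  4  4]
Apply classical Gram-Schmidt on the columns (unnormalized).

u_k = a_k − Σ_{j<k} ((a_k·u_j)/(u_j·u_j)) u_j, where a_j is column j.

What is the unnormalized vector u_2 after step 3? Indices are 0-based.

u_2 = (-96/29, 48/29, 72/29)

Step 1: u_0 = a_0 = (-2, -1, -2).
Step 2: u_1 = a_1 − (-10/9)·u_0 = (-2/9, -28/9, 16/9).
Step 3: u_2 = a_2 − (2/9)·u_0 − (32/29)·u_1 = (-96/29, 48/29, 72/29).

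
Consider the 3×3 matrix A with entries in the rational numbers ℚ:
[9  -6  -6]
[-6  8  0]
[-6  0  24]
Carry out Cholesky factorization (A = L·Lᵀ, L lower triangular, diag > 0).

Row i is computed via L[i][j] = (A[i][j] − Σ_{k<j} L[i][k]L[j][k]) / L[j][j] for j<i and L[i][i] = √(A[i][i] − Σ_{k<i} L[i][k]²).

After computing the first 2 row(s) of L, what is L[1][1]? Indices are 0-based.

L[1][1] = 2

Step 1: L[0][0] = √(9) = 3.
  L[1][0] = (-6) / L[0][0] = -2.
Step 2: L[1][1] = √(4) = 2.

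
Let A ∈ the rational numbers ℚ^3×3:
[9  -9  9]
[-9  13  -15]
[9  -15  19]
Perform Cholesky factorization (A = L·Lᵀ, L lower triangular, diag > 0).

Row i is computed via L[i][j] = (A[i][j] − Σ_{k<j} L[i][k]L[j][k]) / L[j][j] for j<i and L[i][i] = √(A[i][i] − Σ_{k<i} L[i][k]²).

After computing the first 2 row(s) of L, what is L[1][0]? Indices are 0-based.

Step 1: L[0][0] = √(9) = 3.
  L[1][0] = (-9) / L[0][0] = -3.
Step 2: L[1][1] = √(4) = 2.

L[1][0] = -3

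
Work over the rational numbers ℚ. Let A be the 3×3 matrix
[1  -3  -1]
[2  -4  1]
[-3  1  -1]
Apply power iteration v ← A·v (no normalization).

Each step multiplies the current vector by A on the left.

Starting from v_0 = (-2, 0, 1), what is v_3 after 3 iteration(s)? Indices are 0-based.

v_3 = (-33, -41, 7)

v_0 = (-2, 0, 1).
v_1 = A·v_0 = (-3, -3, 5).
v_2 = A·v_1 = (1, 11, 1).
v_3 = A·v_2 = (-33, -41, 7).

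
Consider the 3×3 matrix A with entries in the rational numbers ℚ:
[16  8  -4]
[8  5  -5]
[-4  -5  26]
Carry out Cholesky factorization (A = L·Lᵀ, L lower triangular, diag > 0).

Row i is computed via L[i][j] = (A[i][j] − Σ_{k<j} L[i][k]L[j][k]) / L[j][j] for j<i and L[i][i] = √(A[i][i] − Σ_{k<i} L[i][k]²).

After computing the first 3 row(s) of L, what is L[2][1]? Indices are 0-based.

L[2][1] = -3

Step 1: L[0][0] = √(16) = 4.
  L[1][0] = (8) / L[0][0] = 2.
Step 2: L[1][1] = √(1) = 1.
  L[2][0] = (-4) / L[0][0] = -1.
  L[2][1] = (-3) / L[1][1] = -3.
Step 3: L[2][2] = √(16) = 4.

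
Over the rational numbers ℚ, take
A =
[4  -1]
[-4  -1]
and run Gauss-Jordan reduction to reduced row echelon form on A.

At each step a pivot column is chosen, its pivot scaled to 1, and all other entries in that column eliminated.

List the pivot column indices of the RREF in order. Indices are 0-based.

step 1: normalize row 0 (÷4) = (1, -1/4)
  row 1: subtract -4×row0 = (0, -2)
step 2: normalize row 1 (÷-2) = (0, 1)
  row 0: subtract -1/4×row1 = (1, 0)

pivot columns: 0, 1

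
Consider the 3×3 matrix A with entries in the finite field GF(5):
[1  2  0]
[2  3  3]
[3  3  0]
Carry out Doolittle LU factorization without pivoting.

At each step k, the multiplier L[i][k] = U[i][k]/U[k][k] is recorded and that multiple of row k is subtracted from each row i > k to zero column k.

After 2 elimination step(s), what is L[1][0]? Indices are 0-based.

[col 0] pivot 1
  R1 -= 2*R0 → (0, 4, 3)  (L[1][0] := 2)
  R2 -= 3*R0 → (0, 2, 0)  (L[2][0] := 3)
[col 1] pivot 4
  R2 -= 3*R1 → (0, 0, 1)  (L[2][1] := 3)

L[1][0] = 2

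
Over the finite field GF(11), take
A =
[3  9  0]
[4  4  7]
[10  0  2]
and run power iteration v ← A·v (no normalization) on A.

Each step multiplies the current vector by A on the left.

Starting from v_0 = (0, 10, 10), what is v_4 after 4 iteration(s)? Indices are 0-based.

v_0 = (0, 10, 10).
v_1 = A·v_0 = (2, 0, 9).
v_2 = A·v_1 = (6, 5, 5).
v_3 = A·v_2 = (8, 2, 4).
v_4 = A·v_3 = (9, 2, 0).

v_4 = (9, 2, 0)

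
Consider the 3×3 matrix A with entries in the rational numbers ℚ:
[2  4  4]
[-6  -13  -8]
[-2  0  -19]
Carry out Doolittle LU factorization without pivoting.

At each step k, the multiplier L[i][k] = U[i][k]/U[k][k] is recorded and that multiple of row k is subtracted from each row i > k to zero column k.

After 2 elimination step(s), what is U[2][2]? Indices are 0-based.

[col 0] pivot 2
  R1 -= -3*R0 → (0, -1, 4)  (L[1][0] := -3)
  R2 -= -1*R0 → (0, 4, -15)  (L[2][0] := -1)
[col 1] pivot -1
  R2 -= -4*R1 → (0, 0, 1)  (L[2][1] := -4)

U[2][2] = 1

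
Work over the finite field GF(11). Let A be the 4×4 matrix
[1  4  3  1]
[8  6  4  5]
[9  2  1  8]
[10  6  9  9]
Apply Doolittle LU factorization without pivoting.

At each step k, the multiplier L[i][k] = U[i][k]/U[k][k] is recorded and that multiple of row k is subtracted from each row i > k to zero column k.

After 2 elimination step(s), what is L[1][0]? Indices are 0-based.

L[1][0] = 8

[col 0] pivot 1
  R1 -= 8*R0 → (0, 7, 2, 8)  (L[1][0] := 8)
  R2 -= 9*R0 → (0, 10, 7, 10)  (L[2][0] := 9)
  R3 -= 10*R0 → (0, 10, 1, 10)  (L[3][0] := 10)
[col 1] pivot 7
  R2 -= 3*R1 → (0, 0, 1, 8)  (L[2][1] := 3)
  R3 -= 3*R1 → (0, 0, 6, 8)  (L[3][1] := 3)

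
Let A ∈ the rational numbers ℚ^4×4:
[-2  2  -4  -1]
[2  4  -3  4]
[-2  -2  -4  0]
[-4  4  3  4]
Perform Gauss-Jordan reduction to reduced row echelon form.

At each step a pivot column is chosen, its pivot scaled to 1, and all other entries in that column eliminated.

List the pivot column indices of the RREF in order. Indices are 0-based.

pivot columns: 0, 1, 2, 3

step 1: normalize row 0 (÷-2) = (1, -1, 2, 1/2)
  row 1: subtract 2×row0 = (0, 6, -7, 3)
  row 2: subtract -2×row0 = (0, -4, 0, 1)
  row 3: subtract -4×row0 = (0, 0, 11, 6)
step 2: normalize row 1 (÷6) = (0, 1, -7/6, 1/2)
  row 0: subtract -1×row1 = (1, 0, 5/6, 1)
  row 2: subtract -4×row1 = (0, 0, -14/3, 3)
step 3: normalize row 2 (÷-14/3) = (0, 0, 1, -9/14)
  row 0: subtract 5/6×row2 = (1, 0, 0, 43/28)
  row 1: subtract -7/6×row2 = (0, 1, 0, -1/4)
  row 3: subtract 11×row2 = (0, 0, 0, 183/14)
step 4: normalize row 3 (÷183/14) = (0, 0, 0, 1)
  row 0: subtract 43/28×row3 = (1, 0, 0, 0)
  row 1: subtract -1/4×row3 = (0, 1, 0, 0)
  row 2: subtract -9/14×row3 = (0, 0, 1, 0)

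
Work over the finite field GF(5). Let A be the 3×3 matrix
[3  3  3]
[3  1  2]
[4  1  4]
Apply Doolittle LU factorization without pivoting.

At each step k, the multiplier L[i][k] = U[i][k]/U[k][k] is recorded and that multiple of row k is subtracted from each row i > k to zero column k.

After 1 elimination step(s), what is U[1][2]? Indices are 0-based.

U[1][2] = 4

k=0: U[0][0]=3
  eliminate (1,0): mult=1, new row 1: (0, 3, 4); set L[1][0]=1
  eliminate (2,0): mult=3, new row 2: (0, 2, 0); set L[2][0]=3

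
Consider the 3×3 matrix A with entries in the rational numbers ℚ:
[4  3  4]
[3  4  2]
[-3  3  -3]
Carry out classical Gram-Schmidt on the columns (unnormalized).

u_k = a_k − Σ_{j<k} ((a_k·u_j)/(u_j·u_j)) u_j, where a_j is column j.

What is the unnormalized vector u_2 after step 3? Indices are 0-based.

Step 1: u_0 = a_0 = (4, 3, -3).
Step 2: u_1 = a_1 − (15/34)·u_0 = (21/17, 91/34, 147/34).
Step 3: u_2 = a_2 − (31/34)·u_0 − (-13/133)·u_1 = (9/19, -9/19, 3/19).

u_2 = (9/19, -9/19, 3/19)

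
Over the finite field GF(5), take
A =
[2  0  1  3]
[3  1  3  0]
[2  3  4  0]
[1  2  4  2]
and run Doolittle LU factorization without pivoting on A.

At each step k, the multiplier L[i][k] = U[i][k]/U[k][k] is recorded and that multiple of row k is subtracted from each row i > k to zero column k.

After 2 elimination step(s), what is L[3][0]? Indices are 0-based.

L[3][0] = 3

[col 0] pivot 2
  R1 -= 4*R0 → (0, 1, 4, 3)  (L[1][0] := 4)
  R2 -= 1*R0 → (0, 3, 3, 2)  (L[2][0] := 1)
  R3 -= 3*R0 → (0, 2, 1, 3)  (L[3][0] := 3)
[col 1] pivot 1
  R2 -= 3*R1 → (0, 0, 1, 3)  (L[2][1] := 3)
  R3 -= 2*R1 → (0, 0, 3, 2)  (L[3][1] := 2)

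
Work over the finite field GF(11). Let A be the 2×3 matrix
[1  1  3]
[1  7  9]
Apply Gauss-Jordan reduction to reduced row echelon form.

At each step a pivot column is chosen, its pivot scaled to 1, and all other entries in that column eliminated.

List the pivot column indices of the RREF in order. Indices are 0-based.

pivot(0,0)=1: scale R0 → (1, 1, 3)
  clear (1,0): R1 −= (1)R0 → (0, 6, 6)
pivot(1,1)=6: scale R1 → (0, 1, 1)
  clear (0,1): R0 −= (1)R1 → (1, 0, 2)

pivot columns: 0, 1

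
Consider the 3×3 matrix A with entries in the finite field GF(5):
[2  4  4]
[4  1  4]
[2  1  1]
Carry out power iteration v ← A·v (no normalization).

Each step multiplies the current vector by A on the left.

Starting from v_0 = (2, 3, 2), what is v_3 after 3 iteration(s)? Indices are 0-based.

v_0 = (2, 3, 2).
v_1 = A·v_0 = (4, 4, 4).
v_2 = A·v_1 = (0, 1, 1).
v_3 = A·v_2 = (3, 0, 2).

v_3 = (3, 0, 2)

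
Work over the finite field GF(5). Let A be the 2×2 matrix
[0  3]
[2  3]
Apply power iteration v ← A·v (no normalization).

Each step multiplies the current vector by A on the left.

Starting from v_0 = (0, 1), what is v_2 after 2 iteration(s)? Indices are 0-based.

v_2 = (4, 0)

v_0 = (0, 1).
v_1 = A·v_0 = (3, 3).
v_2 = A·v_1 = (4, 0).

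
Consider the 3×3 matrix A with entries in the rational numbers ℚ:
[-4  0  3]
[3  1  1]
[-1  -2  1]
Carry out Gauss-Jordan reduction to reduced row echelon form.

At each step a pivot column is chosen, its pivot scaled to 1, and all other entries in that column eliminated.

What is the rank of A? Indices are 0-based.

pivot(0,0)=-4: scale R0 → (1, 0, -3/4)
  clear (1,0): R1 −= (3)R0 → (0, 1, 13/4)
  clear (2,0): R2 −= (-1)R0 → (0, -2, 1/4)
pivot(1,1)=1: scale R1 → (0, 1, 13/4)
  clear (2,1): R2 −= (-2)R1 → (0, 0, 27/4)
pivot(2,2)=27/4: scale R2 → (0, 0, 1)
  clear (0,2): R0 −= (-3/4)R2 → (1, 0, 0)
  clear (1,2): R1 −= (13/4)R2 → (0, 1, 0)

rank = 3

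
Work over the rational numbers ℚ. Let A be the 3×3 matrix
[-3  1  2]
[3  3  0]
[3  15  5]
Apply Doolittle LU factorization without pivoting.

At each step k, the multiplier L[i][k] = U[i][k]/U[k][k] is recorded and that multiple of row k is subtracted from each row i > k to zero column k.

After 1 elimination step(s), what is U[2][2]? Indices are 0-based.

k=0: U[0][0]=-3
  eliminate (1,0): mult=-1, new row 1: (0, 4, 2); set L[1][0]=-1
  eliminate (2,0): mult=-1, new row 2: (0, 16, 7); set L[2][0]=-1

U[2][2] = 7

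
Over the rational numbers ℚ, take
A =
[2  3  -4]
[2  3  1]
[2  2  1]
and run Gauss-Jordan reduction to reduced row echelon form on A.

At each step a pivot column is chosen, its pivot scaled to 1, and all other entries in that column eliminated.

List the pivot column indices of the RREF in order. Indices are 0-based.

step 1: normalize row 0 (÷2) = (1, 3/2, -2)
  row 1: subtract 2×row0 = (0, 0, 5)
  row 2: subtract 2×row0 = (0, -1, 5)
step 2: exchange rows 1,2
step 2: normalize row 1 (÷-1) = (0, 1, -5)
  row 0: subtract 3/2×row1 = (1, 0, 11/2)
step 3: normalize row 2 (÷5) = (0, 0, 1)
  row 0: subtract 11/2×row2 = (1, 0, 0)
  row 1: subtract -5×row2 = (0, 1, 0)

pivot columns: 0, 1, 2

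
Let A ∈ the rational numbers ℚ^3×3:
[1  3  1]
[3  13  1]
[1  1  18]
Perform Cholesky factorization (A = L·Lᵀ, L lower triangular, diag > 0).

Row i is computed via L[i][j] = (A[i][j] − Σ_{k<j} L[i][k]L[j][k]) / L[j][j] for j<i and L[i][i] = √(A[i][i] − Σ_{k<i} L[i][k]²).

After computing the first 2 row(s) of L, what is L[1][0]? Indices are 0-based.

L[1][0] = 3

Step 1: L[0][0] = √(1) = 1.
  L[1][0] = (3) / L[0][0] = 3.
Step 2: L[1][1] = √(4) = 2.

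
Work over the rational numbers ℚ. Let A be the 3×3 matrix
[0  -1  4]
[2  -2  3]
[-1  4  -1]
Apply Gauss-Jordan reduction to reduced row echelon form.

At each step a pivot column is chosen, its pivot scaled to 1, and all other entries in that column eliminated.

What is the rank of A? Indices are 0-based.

[1] R0 <-> R1
[1] R0 /= 2  ⇒  (1, -1, 3/2)
     R2 -= -1·R0  ⇒  (0, 3, 1/2)
[2] R1 /= -1  ⇒  (0, 1, -4)
     R0 -= -1·R1  ⇒  (1, 0, -5/2)
     R2 -= 3·R1  ⇒  (0, 0, 25/2)
[3] R2 /= 25/2  ⇒  (0, 0, 1)
     R0 -= -5/2·R2  ⇒  (1, 0, 0)
     R1 -= -4·R2  ⇒  (0, 1, 0)

rank = 3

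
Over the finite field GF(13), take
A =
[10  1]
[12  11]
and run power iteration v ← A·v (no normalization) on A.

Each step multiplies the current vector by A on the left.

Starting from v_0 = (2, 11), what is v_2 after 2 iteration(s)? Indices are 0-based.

v_2 = (0, 4)

v_0 = (2, 11).
v_1 = A·v_0 = (5, 2).
v_2 = A·v_1 = (0, 4).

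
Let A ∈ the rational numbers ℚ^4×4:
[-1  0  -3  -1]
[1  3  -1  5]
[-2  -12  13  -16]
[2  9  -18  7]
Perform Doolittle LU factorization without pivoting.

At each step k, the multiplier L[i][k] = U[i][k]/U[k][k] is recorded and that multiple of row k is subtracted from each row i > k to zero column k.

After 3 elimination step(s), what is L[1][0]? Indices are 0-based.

Step 1: pivot at (0,0) is -1.
  row1 ← row1 − (-1)·row0  ⇒  L[1][0]=-1, U row1=(0, 3, -4, 4)
  row2 ← row2 − (2)·row0  ⇒  L[2][0]=2, U row2=(0, -12, 19, -14)
  row3 ← row3 − (-2)·row0  ⇒  L[3][0]=-2, U row3=(0, 9, -24, 5)
Step 2: pivot at (1,1) is 3.
  row2 ← row2 − (-4)·row1  ⇒  L[2][1]=-4, U row2=(0, 0, 3, 2)
  row3 ← row3 − (3)·row1  ⇒  L[3][1]=3, U row3=(0, 0, -12, -7)
Step 3: pivot at (2,2) is 3.
  row3 ← row3 − (-4)·row2  ⇒  L[3][2]=-4, U row3=(0, 0, 0, 1)

L[1][0] = -1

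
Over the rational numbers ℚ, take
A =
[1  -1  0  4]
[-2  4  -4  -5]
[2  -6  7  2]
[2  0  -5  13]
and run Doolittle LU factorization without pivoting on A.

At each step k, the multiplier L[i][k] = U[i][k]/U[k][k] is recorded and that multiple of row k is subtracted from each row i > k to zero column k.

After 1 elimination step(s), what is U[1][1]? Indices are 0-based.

[col 0] pivot 1
  R1 -= -2*R0 → (0, 2, -4, 3)  (L[1][0] := -2)
  R2 -= 2*R0 → (0, -4, 7, -6)  (L[2][0] := 2)
  R3 -= 2*R0 → (0, 2, -5, 5)  (L[3][0] := 2)

U[1][1] = 2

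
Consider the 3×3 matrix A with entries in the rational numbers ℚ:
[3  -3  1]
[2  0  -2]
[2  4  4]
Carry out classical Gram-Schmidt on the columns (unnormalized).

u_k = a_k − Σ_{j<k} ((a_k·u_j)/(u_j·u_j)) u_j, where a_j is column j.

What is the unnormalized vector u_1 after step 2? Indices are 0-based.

u_1 = (-48/17, 2/17, 70/17)

Step 1: u_0 = a_0 = (3, 2, 2).
Step 2: u_1 = a_1 − (-1/17)·u_0 = (-48/17, 2/17, 70/17).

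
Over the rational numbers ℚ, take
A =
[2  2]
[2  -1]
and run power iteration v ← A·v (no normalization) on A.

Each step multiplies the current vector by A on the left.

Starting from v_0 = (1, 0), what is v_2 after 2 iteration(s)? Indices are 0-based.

v_0 = (1, 0).
v_1 = A·v_0 = (2, 2).
v_2 = A·v_1 = (8, 2).

v_2 = (8, 2)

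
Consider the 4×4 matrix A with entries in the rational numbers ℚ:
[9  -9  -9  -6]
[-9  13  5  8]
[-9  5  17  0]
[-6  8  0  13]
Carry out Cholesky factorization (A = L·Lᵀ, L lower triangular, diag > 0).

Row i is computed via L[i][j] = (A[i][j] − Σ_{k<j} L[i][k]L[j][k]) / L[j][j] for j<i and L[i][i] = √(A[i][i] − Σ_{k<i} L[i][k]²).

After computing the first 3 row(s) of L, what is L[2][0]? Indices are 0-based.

L[2][0] = -3

Step 1: L[0][0] = √(9) = 3.
  L[1][0] = (-9) / L[0][0] = -3.
Step 2: L[1][1] = √(4) = 2.
  L[2][0] = (-9) / L[0][0] = -3.
  L[2][1] = (-4) / L[1][1] = -2.
Step 3: L[2][2] = √(4) = 2.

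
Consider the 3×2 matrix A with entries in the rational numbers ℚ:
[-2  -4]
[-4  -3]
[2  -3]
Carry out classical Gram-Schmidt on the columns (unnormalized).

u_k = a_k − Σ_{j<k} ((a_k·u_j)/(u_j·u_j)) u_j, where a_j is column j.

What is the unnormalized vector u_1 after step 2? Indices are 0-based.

u_1 = (-17/6, -2/3, -25/6)

Step 1: u_0 = a_0 = (-2, -4, 2).
Step 2: u_1 = a_1 − (7/12)·u_0 = (-17/6, -2/3, -25/6).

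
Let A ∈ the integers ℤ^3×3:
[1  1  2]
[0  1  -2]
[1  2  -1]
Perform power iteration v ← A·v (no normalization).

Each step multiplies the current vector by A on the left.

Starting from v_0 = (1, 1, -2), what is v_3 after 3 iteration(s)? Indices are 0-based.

v_3 = (14, -11, 0)

v_0 = (1, 1, -2).
v_1 = A·v_0 = (-2, 5, 5).
v_2 = A·v_1 = (13, -5, 3).
v_3 = A·v_2 = (14, -11, 0).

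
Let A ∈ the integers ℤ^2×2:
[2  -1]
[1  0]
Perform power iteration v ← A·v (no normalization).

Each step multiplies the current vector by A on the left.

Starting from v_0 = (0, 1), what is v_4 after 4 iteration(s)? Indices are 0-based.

v_4 = (-4, -3)

v_0 = (0, 1).
v_1 = A·v_0 = (-1, 0).
v_2 = A·v_1 = (-2, -1).
v_3 = A·v_2 = (-3, -2).
v_4 = A·v_3 = (-4, -3).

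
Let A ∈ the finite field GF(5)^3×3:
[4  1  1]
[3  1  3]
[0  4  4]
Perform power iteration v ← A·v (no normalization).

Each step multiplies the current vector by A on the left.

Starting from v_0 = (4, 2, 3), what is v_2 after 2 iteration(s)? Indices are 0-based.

v_0 = (4, 2, 3).
v_1 = A·v_0 = (1, 3, 0).
v_2 = A·v_1 = (2, 1, 2).

v_2 = (2, 1, 2)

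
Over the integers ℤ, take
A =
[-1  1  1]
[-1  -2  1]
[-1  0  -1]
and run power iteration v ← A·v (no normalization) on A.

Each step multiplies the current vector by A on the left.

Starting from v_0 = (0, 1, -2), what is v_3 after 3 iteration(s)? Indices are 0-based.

v_3 = (11, -22, 2)

v_0 = (0, 1, -2).
v_1 = A·v_0 = (-1, -4, 2).
v_2 = A·v_1 = (-1, 11, -1).
v_3 = A·v_2 = (11, -22, 2).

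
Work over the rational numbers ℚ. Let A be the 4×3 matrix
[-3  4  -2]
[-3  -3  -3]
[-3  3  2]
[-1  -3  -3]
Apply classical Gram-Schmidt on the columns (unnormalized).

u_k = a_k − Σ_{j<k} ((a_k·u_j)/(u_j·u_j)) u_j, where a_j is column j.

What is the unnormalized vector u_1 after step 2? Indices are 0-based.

Step 1: u_0 = a_0 = (-3, -3, -3, -1).
Step 2: u_1 = a_1 − (-9/28)·u_0 = (85/28, -111/28, 57/28, -93/28).

u_1 = (85/28, -111/28, 57/28, -93/28)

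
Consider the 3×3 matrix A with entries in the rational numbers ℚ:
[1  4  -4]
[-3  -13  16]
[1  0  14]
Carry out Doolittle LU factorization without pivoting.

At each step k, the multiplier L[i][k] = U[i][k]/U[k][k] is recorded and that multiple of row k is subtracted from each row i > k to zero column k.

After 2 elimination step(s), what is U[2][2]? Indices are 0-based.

U[2][2] = 2

k=0: U[0][0]=1
  eliminate (1,0): mult=-3, new row 1: (0, -1, 4); set L[1][0]=-3
  eliminate (2,0): mult=1, new row 2: (0, -4, 18); set L[2][0]=1
k=1: U[1][1]=-1
  eliminate (2,1): mult=4, new row 2: (0, 0, 2); set L[2][1]=4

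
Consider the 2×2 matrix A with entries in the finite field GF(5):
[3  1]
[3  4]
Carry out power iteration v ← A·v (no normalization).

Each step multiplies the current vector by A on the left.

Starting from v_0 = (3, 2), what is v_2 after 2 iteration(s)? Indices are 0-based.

v_2 = (0, 1)

v_0 = (3, 2).
v_1 = A·v_0 = (1, 2).
v_2 = A·v_1 = (0, 1).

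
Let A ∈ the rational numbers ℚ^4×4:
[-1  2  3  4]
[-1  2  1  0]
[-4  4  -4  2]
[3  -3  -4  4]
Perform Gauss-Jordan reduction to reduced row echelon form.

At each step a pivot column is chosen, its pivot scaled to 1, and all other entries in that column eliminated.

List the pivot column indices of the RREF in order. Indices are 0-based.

pivot columns: 0, 1, 2, 3

pivot(0,0)=-1: scale R0 → (1, -2, -3, -4)
  clear (1,0): R1 −= (-1)R0 → (0, 0, -2, -4)
  clear (2,0): R2 −= (-4)R0 → (0, -4, -16, -14)
  clear (3,0): R3 −= (3)R0 → (0, 3, 5, 16)
pivot(1,1): swap R1↔R2
pivot(1,1)=-4: scale R1 → (0, 1, 4, 7/2)
  clear (0,1): R0 −= (-2)R1 → (1, 0, 5, 3)
  clear (3,1): R3 −= (3)R1 → (0, 0, -7, 11/2)
pivot(2,2)=-2: scale R2 → (0, 0, 1, 2)
  clear (0,2): R0 −= (5)R2 → (1, 0, 0, -7)
  clear (1,2): R1 −= (4)R2 → (0, 1, 0, -9/2)
  clear (3,2): R3 −= (-7)R2 → (0, 0, 0, 39/2)
pivot(3,3)=39/2: scale R3 → (0, 0, 0, 1)
  clear (0,3): R0 −= (-7)R3 → (1, 0, 0, 0)
  clear (1,3): R1 −= (-9/2)R3 → (0, 1, 0, 0)
  clear (2,3): R2 −= (2)R3 → (0, 0, 1, 0)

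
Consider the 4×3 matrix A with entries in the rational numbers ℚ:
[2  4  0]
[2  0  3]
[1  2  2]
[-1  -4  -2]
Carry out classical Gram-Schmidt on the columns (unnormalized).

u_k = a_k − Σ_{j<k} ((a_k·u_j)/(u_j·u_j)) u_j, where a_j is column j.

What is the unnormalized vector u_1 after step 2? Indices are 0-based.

u_1 = (6/5, -14/5, 3/5, -13/5)

Step 1: u_0 = a_0 = (2, 2, 1, -1).
Step 2: u_1 = a_1 − (7/5)·u_0 = (6/5, -14/5, 3/5, -13/5).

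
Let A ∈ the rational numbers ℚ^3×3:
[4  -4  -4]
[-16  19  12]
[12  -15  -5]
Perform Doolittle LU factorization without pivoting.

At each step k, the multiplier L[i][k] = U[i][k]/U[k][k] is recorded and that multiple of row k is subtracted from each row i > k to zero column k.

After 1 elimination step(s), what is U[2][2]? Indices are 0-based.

U[2][2] = 7

Step 1: pivot at (0,0) is 4.
  row1 ← row1 − (-4)·row0  ⇒  L[1][0]=-4, U row1=(0, 3, -4)
  row2 ← row2 − (3)·row0  ⇒  L[2][0]=3, U row2=(0, -3, 7)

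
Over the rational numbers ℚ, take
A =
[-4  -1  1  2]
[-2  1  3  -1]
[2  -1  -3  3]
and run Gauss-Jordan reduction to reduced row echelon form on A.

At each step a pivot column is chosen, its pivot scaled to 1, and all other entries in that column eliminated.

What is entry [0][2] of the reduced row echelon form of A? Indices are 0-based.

M[0][2] = -2/3

pivot(0,0)=-4: scale R0 → (1, 1/4, -1/4, -1/2)
  clear (1,0): R1 −= (-2)R0 → (0, 3/2, 5/2, -2)
  clear (2,0): R2 −= (2)R0 → (0, -3/2, -5/2, 4)
pivot(1,1)=3/2: scale R1 → (0, 1, 5/3, -4/3)
  clear (0,1): R0 −= (1/4)R1 → (1, 0, -2/3, -1/6)
  clear (2,1): R2 −= (-3/2)R1 → (0, 0, 0, 2)
col 2: no nonzero at/below row 2; advance.
pivot(2,3)=2: scale R2 → (0, 0, 0, 1)
  clear (0,3): R0 −= (-1/6)R2 → (1, 0, -2/3, 0)
  clear (1,3): R1 −= (-4/3)R2 → (0, 1, 5/3, 0)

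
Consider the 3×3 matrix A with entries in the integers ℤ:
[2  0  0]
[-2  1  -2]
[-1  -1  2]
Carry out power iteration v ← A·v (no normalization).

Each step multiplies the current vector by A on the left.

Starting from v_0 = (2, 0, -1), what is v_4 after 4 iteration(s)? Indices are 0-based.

v_4 = (32, 22, -70)

v_0 = (2, 0, -1).
v_1 = A·v_0 = (4, -2, -4).
v_2 = A·v_1 = (8, -2, -10).
v_3 = A·v_2 = (16, 2, -26).
v_4 = A·v_3 = (32, 22, -70).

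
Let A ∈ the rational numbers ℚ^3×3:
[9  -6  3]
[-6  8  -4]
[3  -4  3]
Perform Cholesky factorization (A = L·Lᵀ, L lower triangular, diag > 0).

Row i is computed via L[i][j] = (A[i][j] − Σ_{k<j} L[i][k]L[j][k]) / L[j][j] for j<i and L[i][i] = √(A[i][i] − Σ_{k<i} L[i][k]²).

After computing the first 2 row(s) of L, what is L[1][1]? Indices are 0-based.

Step 1: L[0][0] = √(9) = 3.
  L[1][0] = (-6) / L[0][0] = -2.
Step 2: L[1][1] = √(4) = 2.

L[1][1] = 2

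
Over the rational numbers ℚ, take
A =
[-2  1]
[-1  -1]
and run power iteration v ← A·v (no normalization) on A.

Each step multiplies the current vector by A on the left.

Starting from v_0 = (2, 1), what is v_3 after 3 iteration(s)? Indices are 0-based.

v_3 = (0, -9)

v_0 = (2, 1).
v_1 = A·v_0 = (-3, -3).
v_2 = A·v_1 = (3, 6).
v_3 = A·v_2 = (0, -9).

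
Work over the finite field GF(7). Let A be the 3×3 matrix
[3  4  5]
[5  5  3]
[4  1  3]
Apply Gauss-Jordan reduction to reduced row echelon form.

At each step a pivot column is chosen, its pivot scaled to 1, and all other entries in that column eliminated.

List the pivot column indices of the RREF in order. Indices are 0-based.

pivot columns: 0, 1, 2

pivot(0,0)=3: scale R0 → (1, 6, 4)
  clear (1,0): R1 −= (5)R0 → (0, 3, 4)
  clear (2,0): R2 −= (4)R0 → (0, 5, 1)
pivot(1,1)=3: scale R1 → (0, 1, 6)
  clear (0,1): R0 −= (6)R1 → (1, 0, 3)
  clear (2,1): R2 −= (5)R1 → (0, 0, 6)
pivot(2,2)=6: scale R2 → (0, 0, 1)
  clear (0,2): R0 −= (3)R2 → (1, 0, 0)
  clear (1,2): R1 −= (6)R2 → (0, 1, 0)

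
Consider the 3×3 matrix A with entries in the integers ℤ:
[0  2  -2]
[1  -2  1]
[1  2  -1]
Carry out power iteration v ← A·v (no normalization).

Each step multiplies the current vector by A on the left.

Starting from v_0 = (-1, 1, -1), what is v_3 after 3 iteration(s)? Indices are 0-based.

v_0 = (-1, 1, -1).
v_1 = A·v_0 = (4, -4, 2).
v_2 = A·v_1 = (-12, 14, -6).
v_3 = A·v_2 = (40, -46, 22).

v_3 = (40, -46, 22)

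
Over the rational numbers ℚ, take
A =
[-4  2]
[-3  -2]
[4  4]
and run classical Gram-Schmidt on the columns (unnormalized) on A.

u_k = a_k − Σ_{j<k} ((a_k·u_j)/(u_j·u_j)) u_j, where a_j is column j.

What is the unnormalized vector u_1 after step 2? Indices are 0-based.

Step 1: u_0 = a_0 = (-4, -3, 4).
Step 2: u_1 = a_1 − (14/41)·u_0 = (138/41, -40/41, 108/41).

u_1 = (138/41, -40/41, 108/41)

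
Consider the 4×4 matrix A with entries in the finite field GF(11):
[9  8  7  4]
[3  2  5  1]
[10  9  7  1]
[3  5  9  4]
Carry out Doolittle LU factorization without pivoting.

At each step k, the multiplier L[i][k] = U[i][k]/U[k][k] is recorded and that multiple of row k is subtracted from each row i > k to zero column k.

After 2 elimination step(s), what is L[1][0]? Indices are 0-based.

Step 1: pivot at (0,0) is 9.
  row1 ← row1 − (4)·row0  ⇒  L[1][0]=4, U row1=(0, 3, 10, 7)
  row2 ← row2 − (6)·row0  ⇒  L[2][0]=6, U row2=(0, 5, 9, 10)
  row3 ← row3 − (4)·row0  ⇒  L[3][0]=4, U row3=(0, 6, 3, 10)
Step 2: pivot at (1,1) is 3.
  row2 ← row2 − (9)·row1  ⇒  L[2][1]=9, U row2=(0, 0, 7, 2)
  row3 ← row3 − (2)·row1  ⇒  L[3][1]=2, U row3=(0, 0, 5, 7)

L[1][0] = 4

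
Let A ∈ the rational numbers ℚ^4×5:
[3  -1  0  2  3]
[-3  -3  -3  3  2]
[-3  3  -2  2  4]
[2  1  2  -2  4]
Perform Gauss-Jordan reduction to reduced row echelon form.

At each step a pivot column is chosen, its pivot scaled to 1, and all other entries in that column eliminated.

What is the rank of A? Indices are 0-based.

pivot(0,0)=3: scale R0 → (1, -1/3, 0, 2/3, 1)
  clear (1,0): R1 −= (-3)R0 → (0, -4, -3, 5, 5)
  clear (2,0): R2 −= (-3)R0 → (0, 2, -2, 4, 7)
  clear (3,0): R3 −= (2)R0 → (0, 5/3, 2, -10/3, 2)
pivot(1,1)=-4: scale R1 → (0, 1, 3/4, -5/4, -5/4)
  clear (0,1): R0 −= (-1/3)R1 → (1, 0, 1/4, 1/4, 7/12)
  clear (2,1): R2 −= (2)R1 → (0, 0, -7/2, 13/2, 19/2)
  clear (3,1): R3 −= (5/3)R1 → (0, 0, 3/4, -5/4, 49/12)
pivot(2,2)=-7/2: scale R2 → (0, 0, 1, -13/7, -19/7)
  clear (0,2): R0 −= (1/4)R2 → (1, 0, 0, 5/7, 53/42)
  clear (1,2): R1 −= (3/4)R2 → (0, 1, 0, 1/7, 11/14)
  clear (3,2): R3 −= (3/4)R2 → (0, 0, 0, 1/7, 257/42)
pivot(3,3)=1/7: scale R3 → (0, 0, 0, 1, 257/6)
  clear (0,3): R0 −= (5/7)R3 → (1, 0, 0, 0, -88/3)
  clear (1,3): R1 −= (1/7)R3 → (0, 1, 0, 0, -16/3)
  clear (2,3): R2 −= (-13/7)R3 → (0, 0, 1, 0, 461/6)

rank = 4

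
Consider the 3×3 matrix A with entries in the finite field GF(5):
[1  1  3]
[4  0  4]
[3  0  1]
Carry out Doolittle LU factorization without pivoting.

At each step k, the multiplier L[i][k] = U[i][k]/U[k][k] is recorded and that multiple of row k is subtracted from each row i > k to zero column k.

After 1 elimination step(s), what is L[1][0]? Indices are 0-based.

[col 0] pivot 1
  R1 -= 4*R0 → (0, 1, 2)  (L[1][0] := 4)
  R2 -= 3*R0 → (0, 2, 2)  (L[2][0] := 3)

L[1][0] = 4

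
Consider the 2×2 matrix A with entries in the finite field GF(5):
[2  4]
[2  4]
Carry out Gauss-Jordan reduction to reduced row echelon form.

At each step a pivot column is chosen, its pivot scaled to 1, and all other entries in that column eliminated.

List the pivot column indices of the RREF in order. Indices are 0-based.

step 1: normalize row 0 (÷2) = (1, 2)
  row 1: subtract 2×row0 = (0, 0)
skip col 1 (zero from row 1)

pivot columns: 0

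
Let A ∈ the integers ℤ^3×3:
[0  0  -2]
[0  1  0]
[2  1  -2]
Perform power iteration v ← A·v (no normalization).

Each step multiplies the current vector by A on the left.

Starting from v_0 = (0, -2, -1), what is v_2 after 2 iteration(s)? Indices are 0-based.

v_2 = (0, -2, 2)

v_0 = (0, -2, -1).
v_1 = A·v_0 = (2, -2, 0).
v_2 = A·v_1 = (0, -2, 2).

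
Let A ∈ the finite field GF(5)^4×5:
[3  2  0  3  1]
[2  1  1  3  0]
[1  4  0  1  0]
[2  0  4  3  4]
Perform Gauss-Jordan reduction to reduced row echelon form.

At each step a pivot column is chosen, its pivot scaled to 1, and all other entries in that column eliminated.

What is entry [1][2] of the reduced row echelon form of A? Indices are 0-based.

M[1][2] = 2

pivot(0,0)=3: scale R0 → (1, 4, 0, 1, 2)
  clear (1,0): R1 −= (2)R0 → (0, 3, 1, 1, 1)
  clear (2,0): R2 −= (1)R0 → (0, 0, 0, 0, 3)
  clear (3,0): R3 −= (2)R0 → (0, 2, 4, 1, 0)
pivot(1,1)=3: scale R1 → (0, 1, 2, 2, 2)
  clear (0,1): R0 −= (4)R1 → (1, 0, 2, 3, 4)
  clear (3,1): R3 −= (2)R1 → (0, 0, 0, 2, 1)
col 2: no nonzero at/below row 2; advance.
pivot(2,3): swap R2↔R3
pivot(2,3)=2: scale R2 → (0, 0, 0, 1, 3)
  clear (0,3): R0 −= (3)R2 → (1, 0, 2, 0, 0)
  clear (1,3): R1 −= (2)R2 → (0, 1, 2, 0, 1)
pivot(3,4)=3: scale R3 → (0, 0, 0, 0, 1)
  clear (1,4): R1 −= (1)R3 → (0, 1, 2, 0, 0)
  clear (2,4): R2 −= (3)R3 → (0, 0, 0, 1, 0)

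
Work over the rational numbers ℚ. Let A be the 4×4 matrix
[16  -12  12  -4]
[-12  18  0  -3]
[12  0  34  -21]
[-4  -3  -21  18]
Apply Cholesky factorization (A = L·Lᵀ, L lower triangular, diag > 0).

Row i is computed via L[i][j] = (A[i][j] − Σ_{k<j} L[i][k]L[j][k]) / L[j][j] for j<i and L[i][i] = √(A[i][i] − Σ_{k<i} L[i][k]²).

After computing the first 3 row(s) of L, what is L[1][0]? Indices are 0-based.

L[1][0] = -3

Step 1: L[0][0] = √(16) = 4.
  L[1][0] = (-12) / L[0][0] = -3.
Step 2: L[1][1] = √(9) = 3.
  L[2][0] = (12) / L[0][0] = 3.
  L[2][1] = (9) / L[1][1] = 3.
Step 3: L[2][2] = √(16) = 4.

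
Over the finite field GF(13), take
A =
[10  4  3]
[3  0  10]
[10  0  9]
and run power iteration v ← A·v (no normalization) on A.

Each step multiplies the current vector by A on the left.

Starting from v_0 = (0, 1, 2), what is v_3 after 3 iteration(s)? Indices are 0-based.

v_3 = (1, 7, 5)

v_0 = (0, 1, 2).
v_1 = A·v_0 = (10, 7, 5).
v_2 = A·v_1 = (0, 2, 2).
v_3 = A·v_2 = (1, 7, 5).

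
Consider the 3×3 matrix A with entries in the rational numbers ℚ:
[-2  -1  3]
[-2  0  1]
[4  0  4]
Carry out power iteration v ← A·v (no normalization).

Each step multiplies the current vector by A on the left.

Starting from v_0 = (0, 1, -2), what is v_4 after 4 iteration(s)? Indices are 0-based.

v_4 = (-432, 68, -1768)

v_0 = (0, 1, -2).
v_1 = A·v_0 = (-7, -2, -8).
v_2 = A·v_1 = (-8, 6, -60).
v_3 = A·v_2 = (-170, -44, -272).
v_4 = A·v_3 = (-432, 68, -1768).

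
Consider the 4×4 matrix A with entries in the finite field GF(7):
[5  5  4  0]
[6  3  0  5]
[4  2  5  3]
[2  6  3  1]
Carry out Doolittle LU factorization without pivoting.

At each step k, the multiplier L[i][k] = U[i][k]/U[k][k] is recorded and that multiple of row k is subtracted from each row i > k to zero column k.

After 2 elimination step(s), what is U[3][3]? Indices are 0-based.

k=0: U[0][0]=5
  eliminate (1,0): mult=4, new row 1: (0, 4, 5, 5); set L[1][0]=4
  eliminate (2,0): mult=5, new row 2: (0, 5, 6, 3); set L[2][0]=5
  eliminate (3,0): mult=6, new row 3: (0, 4, 0, 1); set L[3][0]=6
k=1: U[1][1]=4
  eliminate (2,1): mult=3, new row 2: (0, 0, 5, 2); set L[2][1]=3
  eliminate (3,1): mult=1, new row 3: (0, 0, 2, 3); set L[3][1]=1

U[3][3] = 3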